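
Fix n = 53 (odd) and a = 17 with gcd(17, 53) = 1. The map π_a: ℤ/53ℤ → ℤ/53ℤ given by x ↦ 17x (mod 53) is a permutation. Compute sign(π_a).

+1

Orbit of 13 under x↦17x: [13, 9, 47, 4, 15, 43, 42]… (length divides ord_53(17)).
Cycle lengths of π_17 on ℤ/53ℤ: [26, 26, 1]; 3 cycles in total.
n − c = 53 − 3 = 50; sign = (−1)^50 = +1.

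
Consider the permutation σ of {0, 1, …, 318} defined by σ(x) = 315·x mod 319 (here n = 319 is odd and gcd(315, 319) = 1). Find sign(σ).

Start at x=170: 170 → 277 → 168 → 285 → 136 → 94 → 262 → … (one orbit).
10 cycles of lengths [70, 70, 70, 70, 10, 7, 7, 7, 7, 1].
n − c = 319 − 10 = 309; sign = (−1)^309 = -1.
(315|319)_J = -1 (Zolotarev's lemma cross-check).

-1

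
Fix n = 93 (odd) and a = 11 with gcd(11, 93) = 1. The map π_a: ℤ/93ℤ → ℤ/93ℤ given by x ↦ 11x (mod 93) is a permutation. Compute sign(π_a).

+1

Start at x=64: 64 → 53 → 25 → 89 → 49 → 74 → 70 → … (one orbit).
π_11 has 5 disjoint cycles with lengths [30, 30, 30, 2, 1] on {0,…,92}.
With 5 cycles on 93 points, sign = (−1)^{93−5} = +1.
Via Zolotarev, sign(π_{11}) = (11|93) = +1.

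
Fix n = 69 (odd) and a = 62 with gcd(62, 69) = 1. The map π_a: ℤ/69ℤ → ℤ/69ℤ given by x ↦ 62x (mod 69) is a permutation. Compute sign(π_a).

Orbit of 58 under x↦62x: [58, 8, 13, 47, 16, 26, 25]… (length divides ord_69(62)).
Decompose π into cycles: lengths [22, 22, 11, 11, 2, 1] (6 cycles, including the fixed point 0).
6 cycles on 69: each ℓ→(−1)^(ℓ−1), product (−1)^63 = -1.

-1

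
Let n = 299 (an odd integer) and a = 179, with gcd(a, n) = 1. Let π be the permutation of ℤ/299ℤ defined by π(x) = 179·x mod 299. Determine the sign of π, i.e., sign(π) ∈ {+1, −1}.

+1

Trace 35: π^k(35) = [35, 285, 185, 225, 209, 36, 165] for k=0..6.
9 cycles of lengths [66, 66, 66, 66, 11, 11, 6, 6, 1].
With 9 cycles on 299 points, sign = (−1)^{299−9} = +1.
Check: (179/299) = +1 by Zolotarev.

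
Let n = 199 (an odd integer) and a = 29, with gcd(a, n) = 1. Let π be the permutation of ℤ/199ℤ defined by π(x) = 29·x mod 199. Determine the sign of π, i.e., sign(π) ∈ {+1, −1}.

+1

Start at x=50: 50 → 57 → 61 → 177 → 158 → 5 → 145 → … (one orbit).
Decompose π into cycles: lengths [99, 99, 1] (3 cycles, including the fixed point 0).
Σ(ℓ_i−1) = 199−3 = 196; sign = (−1)^196 = +1.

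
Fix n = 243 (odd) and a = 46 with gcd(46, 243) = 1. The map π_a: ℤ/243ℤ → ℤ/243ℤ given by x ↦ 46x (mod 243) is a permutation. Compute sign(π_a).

Start at x=37: 37 → 1 → 46 → 172 → 136 → 181 → 64 → … (one orbit).
27 cycles of lengths [27, 27, 27, 27, 27, 27, 9, 9, 9, 9, 9, 9, 3, 3, 3, 3, 3, 3, 1, 1, 1, 1, 1, 1, 1, 1, 1].
n − c = 243 − 27 = 216; sign = (−1)^216 = +1.
Via Zolotarev, sign(π_{46}) = (46|243) = +1.

+1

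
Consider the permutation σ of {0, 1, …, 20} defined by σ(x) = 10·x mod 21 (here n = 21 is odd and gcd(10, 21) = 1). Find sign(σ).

-1

Orbit of 13 under x↦10x: [13, 4, 19, 1, 10, 16]… (length divides ord_21(10)).
Cycle type of π: 6×3 + 1×3; total 6 cycles.
With 6 cycles on 21 points, sign = (−1)^{21−6} = -1.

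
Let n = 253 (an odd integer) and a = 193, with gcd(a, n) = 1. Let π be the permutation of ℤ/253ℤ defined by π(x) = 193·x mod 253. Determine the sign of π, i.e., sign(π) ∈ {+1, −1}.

-1

Start at x=193: 193 → 58 → 62 → 75 → 54 → 49 → 96 → … (one orbit).
Cycle type of π: 110×2 + 11×2 + 10 + 1; total 6 cycles.
With 6 cycles on 253 points, sign = (−1)^{253−6} = -1.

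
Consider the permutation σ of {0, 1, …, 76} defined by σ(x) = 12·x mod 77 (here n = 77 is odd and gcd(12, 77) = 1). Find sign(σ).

-1

Start at x=45: 45 → 1 → 12 → 67 → 34 → 23 → 45 (one orbit).
22 cycles of lengths [6, 6, 6, 6, 6, 6, 6, 6, 6, 6, 6, 1, 1, 1, 1, 1, 1, 1, 1, 1, 1, 1].
sign(π) = (−1)^{n − #cycles} = (−1)^{77−22} = (−1)^55 = -1.
The Jacobi symbol (12|77) = -1 (Zolotarev) agrees.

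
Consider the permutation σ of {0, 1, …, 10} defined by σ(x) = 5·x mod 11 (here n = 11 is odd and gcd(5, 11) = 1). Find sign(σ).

Orbit of 9 under x↦5x: [9, 1, 5, 3, 4]… (length divides ord_11(5)).
3 cycles of lengths [5, 5, 1].
n − c = 11 − 3 = 8; sign = (−1)^8 = +1.

+1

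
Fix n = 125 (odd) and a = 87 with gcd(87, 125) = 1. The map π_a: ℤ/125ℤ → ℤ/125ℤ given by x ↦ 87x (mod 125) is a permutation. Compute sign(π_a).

-1

Start at x=89: 89 → 118 → 16 → 17 → 104 → 48 → 51 → … (one orbit).
4 cycles of lengths [100, 20, 4, 1].
sign(π) = (−1)^{n − #cycles} = (−1)^{125−4} = (−1)^121 = -1.
Via Zolotarev, sign(π_{87}) = (87|125) = -1.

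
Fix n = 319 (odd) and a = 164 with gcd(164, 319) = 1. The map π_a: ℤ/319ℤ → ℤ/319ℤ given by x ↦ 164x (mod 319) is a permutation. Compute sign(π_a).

+1

Trace 265: π^k(265) = [265, 76, 23, 263, 67, 142, 1] for k=0..6.
17 cycles of lengths [28, 28, 28, 28, 28, 28, 28, 28, 28, 28, 28, 2, 2, 2, 2, 2, 1].
17 cycles on 319: each ℓ→(−1)^(ℓ−1), product (−1)^302 = +1.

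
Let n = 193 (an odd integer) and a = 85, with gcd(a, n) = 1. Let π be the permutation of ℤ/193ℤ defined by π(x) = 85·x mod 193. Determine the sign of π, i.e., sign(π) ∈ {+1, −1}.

+1

Start at x=85: 85 → 84 → 192 → 108 → 109 → 1 → 85 (one orbit).
33 cycles of lengths [6, 6, 6, 6, 6, 6, 6, 6, 6, 6, 6, 6, 6, 6, 6, 6, 6, 6, 6, 6, 6, 6, 6, 6, 6, 6, 6, 6, 6, 6, 6, 6, 1].
33 cycles on 193: each ℓ→(−1)^(ℓ−1), product (−1)^160 = +1.
Via Zolotarev, sign(π_{85}) = (85|193) = +1.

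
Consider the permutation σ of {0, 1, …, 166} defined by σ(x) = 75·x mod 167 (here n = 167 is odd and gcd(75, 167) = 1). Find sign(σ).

Start at x=157: 157 → 85 → 29 → 4 → 133 → 122 → 132 → … (one orbit).
3 cycles of lengths [83, 83, 1].
n − c = 167 − 3 = 164; sign = (−1)^164 = +1.
The Jacobi symbol (75|167) = +1 (Zolotarev) agrees.

+1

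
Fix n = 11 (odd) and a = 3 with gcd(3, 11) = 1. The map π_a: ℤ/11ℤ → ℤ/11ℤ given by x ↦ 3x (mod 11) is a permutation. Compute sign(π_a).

+1

Orbit of 3 under x↦3x: [3, 9, 5, 4, 1]… (length divides ord_11(3)).
3 cycles of lengths [5, 5, 1].
With 3 cycles on 11 points, sign = (−1)^{11−3} = +1.
Zolotarev: (3|11) = +1, matching the cycle-count sign.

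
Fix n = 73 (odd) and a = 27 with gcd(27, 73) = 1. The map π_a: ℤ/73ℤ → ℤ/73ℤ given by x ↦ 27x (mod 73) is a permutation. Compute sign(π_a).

+1

Start at x=46: 46 → 1 → 27 → 72 → 46 (one orbit).
Cycle lengths of π_27 on ℤ/73ℤ: [4, 4, 4, 4, 4, 4, 4, 4, 4, 4, 4, 4, 4, 4, 4, 4, 4, 4, 1]; 19 cycles in total.
73 − 19 = 54 transpositions; sign(π) = (−1)^54 = +1.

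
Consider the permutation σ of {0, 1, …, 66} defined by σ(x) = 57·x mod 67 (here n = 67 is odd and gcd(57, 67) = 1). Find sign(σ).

Orbit of 34 under x↦57x: [34, 62, 50, 36, 42, 49, 46]… (length divides ord_67(57)).
The orbit structure of x ↦ 57x mod 67: 2 orbits of sizes [66, 1].
2 cycles on 67: each ℓ→(−1)^(ℓ−1), product (−1)^65 = -1.

-1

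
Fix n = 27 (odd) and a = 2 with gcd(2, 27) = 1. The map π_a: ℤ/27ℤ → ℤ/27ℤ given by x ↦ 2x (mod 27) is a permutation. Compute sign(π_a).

Trace 25: π^k(25) = [25, 23, 19, 11, 22, 17, 7] for k=0..6.
Decompose π into cycles: lengths [18, 6, 2, 1] (4 cycles, including the fixed point 0).
Σ(ℓ_i−1) = 27−4 = 23; sign = (−1)^23 = -1.
Via Zolotarev, sign(π_{2}) = (2|27) = -1.

-1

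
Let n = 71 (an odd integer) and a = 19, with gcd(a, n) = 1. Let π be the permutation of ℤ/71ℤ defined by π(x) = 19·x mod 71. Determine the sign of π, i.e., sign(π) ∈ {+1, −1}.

+1

Start at x=58: 58 → 37 → 64 → 9 → 29 → 54 → 32 → … (one orbit).
Cycle lengths of π_19 on ℤ/71ℤ: [35, 35, 1]; 3 cycles in total.
71 − 3 = 68 transpositions; sign(π) = (−1)^68 = +1.
Zolotarev: (19|71) = +1, matching the cycle-count sign.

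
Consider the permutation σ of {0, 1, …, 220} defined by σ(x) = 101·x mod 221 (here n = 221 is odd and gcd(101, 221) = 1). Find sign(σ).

+1

Orbit of 186 under x↦101x: [186, 1, 101, 35, 220, 120]… (length divides ord_221(101)).
π_101 has 43 disjoint cycles with lengths [6, 6, 6, 6, 6, 6, 6, 6, 6, 6, 6, 6, 6, 6, 6, 6, 6, 6, 6, 6, 6, 6, 6, 6, 6, 6, 6, 6, 6, 6, 6, 6, 6, 6, 2, 2, 2, 2, 2, 2, 2, 2, 1] on {0,…,220}.
Σ(ℓ_i−1) = 221−43 = 178; sign = (−1)^178 = +1.
The Jacobi symbol (101|221) = +1 (Zolotarev) agrees.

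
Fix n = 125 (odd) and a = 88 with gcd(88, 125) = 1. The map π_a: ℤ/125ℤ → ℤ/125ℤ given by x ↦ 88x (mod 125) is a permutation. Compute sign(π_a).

-1

Trace 21: π^k(21) = [21, 98, 124, 37, 6, 28, 89] for k=0..6.
Cycle lengths of π_88 on ℤ/125ℤ: [100, 20, 4, 1]; 4 cycles in total.
Σ(ℓ_i−1) = 125−4 = 121; sign = (−1)^121 = -1.
The Jacobi symbol (88|125) = -1 (Zolotarev) agrees.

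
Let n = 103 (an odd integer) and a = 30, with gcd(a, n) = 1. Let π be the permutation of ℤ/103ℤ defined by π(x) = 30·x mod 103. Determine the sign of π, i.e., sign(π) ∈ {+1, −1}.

Trace 14: π^k(14) = [14, 8, 34, 93, 9, 64, 66] for k=0..6.
7 cycles of lengths [17, 17, 17, 17, 17, 17, 1].
With 7 cycles on 103 points, sign = (−1)^{103−7} = +1.

+1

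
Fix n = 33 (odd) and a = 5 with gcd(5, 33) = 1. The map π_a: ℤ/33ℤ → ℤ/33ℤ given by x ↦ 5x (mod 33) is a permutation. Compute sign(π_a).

-1

Orbit of 20 under x↦5x: [20, 1, 5, 25, 26, 31, 23]… (length divides ord_33(5)).
π_5 has 6 disjoint cycles with lengths [10, 10, 5, 5, 2, 1] on {0,…,32}.
sign(π) = (−1)^{n − #cycles} = (−1)^{33−6} = (−1)^27 = -1.
The Jacobi symbol (5|33) = -1 (Zolotarev) agrees.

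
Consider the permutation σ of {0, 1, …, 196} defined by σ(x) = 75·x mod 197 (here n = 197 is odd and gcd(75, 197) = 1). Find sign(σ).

-1

Start at x=68: 68 → 175 → 123 → 163 → 11 → 37 → 17 → … (one orbit).
The orbit structure of x ↦ 75x mod 197: 2 orbits of sizes [196, 1].
197 − 2 = 195 transpositions; sign(π) = (−1)^195 = -1.
The Jacobi symbol (75|197) = -1 (Zolotarev) agrees.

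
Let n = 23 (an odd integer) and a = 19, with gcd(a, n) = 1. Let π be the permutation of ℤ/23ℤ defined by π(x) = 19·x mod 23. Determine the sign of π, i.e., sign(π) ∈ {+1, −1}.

-1

Trace 4: π^k(4) = [4, 7, 18, 20, 12, 21, 8] for k=0..6.
2 cycles of lengths [22, 1].
2 cycles on 23: each ℓ→(−1)^(ℓ−1), product (−1)^21 = -1.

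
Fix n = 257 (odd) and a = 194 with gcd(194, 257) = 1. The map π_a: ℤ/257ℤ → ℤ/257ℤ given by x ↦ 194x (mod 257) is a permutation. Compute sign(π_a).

-1

Trace 140: π^k(140) = [140, 175, 26, 161, 137, 107, 198] for k=0..6.
The orbit structure of x ↦ 194x mod 257: 2 orbits of sizes [256, 1].
sign(π) = (−1)^{n − #cycles} = (−1)^{257−2} = (−1)^255 = -1.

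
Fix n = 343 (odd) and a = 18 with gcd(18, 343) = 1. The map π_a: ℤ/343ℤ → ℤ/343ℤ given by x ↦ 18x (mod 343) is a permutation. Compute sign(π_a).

+1

Orbit of 18 under x↦18x: [18, 324, 1]… (length divides ord_343(18)).
Cycle type of π: 3×114 + 1; total 115 cycles.
115 cycles on 343: each ℓ→(−1)^(ℓ−1), product (−1)^228 = +1.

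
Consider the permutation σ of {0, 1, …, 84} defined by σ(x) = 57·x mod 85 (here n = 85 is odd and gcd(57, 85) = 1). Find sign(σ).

+1

Start at x=57: 57 → 19 → 63 → 21 → 7 → 59 → 48 → … (one orbit).
The orbit structure of x ↦ 57x mod 85: 7 orbits of sizes [16, 16, 16, 16, 16, 4, 1].
sign(π) = (−1)^{n − #cycles} = (−1)^{85−7} = (−1)^78 = +1.
Zolotarev: (57|85) = +1, matching the cycle-count sign.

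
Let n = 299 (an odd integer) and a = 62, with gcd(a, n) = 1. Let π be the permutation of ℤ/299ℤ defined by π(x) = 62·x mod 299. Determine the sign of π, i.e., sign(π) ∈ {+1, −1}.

Trace 289: π^k(289) = [289, 277, 131, 49, 48, 285, 29] for k=0..6.
π_62 has 9 disjoint cycles with lengths [66, 66, 66, 66, 11, 11, 6, 6, 1] on {0,…,298}.
With 9 cycles on 299 points, sign = (−1)^{299−9} = +1.
The Jacobi symbol (62|299) = +1 (Zolotarev) agrees.

+1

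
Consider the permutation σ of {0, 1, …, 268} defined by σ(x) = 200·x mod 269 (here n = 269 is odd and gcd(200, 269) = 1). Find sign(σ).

Trace 99: π^k(99) = [99, 163, 51, 247, 173, 168, 244] for k=0..6.
Cycle type of π: 268 + 1; total 2 cycles.
Σ(ℓ_i−1) = 269−2 = 267; sign = (−1)^267 = -1.
Check: (200/269) = -1 by Zolotarev.

-1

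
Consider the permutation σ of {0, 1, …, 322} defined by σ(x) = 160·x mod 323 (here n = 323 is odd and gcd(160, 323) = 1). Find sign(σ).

Trace 160: π^k(160) = [160, 83, 37, 106, 164, 77, 46] for k=0..6.
Cycle type of π: 48×6 + 16 + 6×3 + 1; total 11 cycles.
With 11 cycles on 323 points, sign = (−1)^{323−11} = +1.

+1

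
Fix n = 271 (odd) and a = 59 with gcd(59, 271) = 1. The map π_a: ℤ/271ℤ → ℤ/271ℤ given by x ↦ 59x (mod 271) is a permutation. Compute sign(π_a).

Orbit of 149 under x↦59x: [149, 119, 246, 151, 237, 162, 73]… (length divides ord_271(59)).
Decompose π into cycles: lengths [270, 1] (2 cycles, including the fixed point 0).
With 2 cycles on 271 points, sign = (−1)^{271−2} = -1.

-1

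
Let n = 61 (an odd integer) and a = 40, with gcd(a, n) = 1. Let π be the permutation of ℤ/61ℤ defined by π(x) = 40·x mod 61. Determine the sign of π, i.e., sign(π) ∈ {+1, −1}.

-1

Orbit of 13 under x↦40x: [13, 32, 60, 21, 47, 50, 48]… (length divides ord_61(40)).
6 cycles of lengths [12, 12, 12, 12, 12, 1].
sign(π) = (−1)^{n − #cycles} = (−1)^{61−6} = (−1)^55 = -1.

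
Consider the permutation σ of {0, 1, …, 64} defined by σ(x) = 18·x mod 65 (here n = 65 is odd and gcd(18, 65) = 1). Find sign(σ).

+1

Start at x=1: 1 → 18 → 64 → 47 → 1 (one orbit).
Decompose π into cycles: lengths [4, 4, 4, 4, 4, 4, 4, 4, 4, 4, 4, 4, 4, 4, 4, 4, 1] (17 cycles, including the fixed point 0).
Σ(ℓ_i−1) = 65−17 = 48; sign = (−1)^48 = +1.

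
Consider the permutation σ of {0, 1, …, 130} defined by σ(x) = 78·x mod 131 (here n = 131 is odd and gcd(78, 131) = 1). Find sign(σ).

-1

Trace 78: π^k(78) = [78, 58, 70, 89, 130, 53, 73] for k=0..6.
Cycle type of π: 10×13 + 1; total 14 cycles.
14 cycles on 131: each ℓ→(−1)^(ℓ−1), product (−1)^117 = -1.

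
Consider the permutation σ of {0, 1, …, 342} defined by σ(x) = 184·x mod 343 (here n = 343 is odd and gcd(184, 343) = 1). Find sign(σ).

Orbit of 156 under x↦184x: [156, 235, 22, 275, 179, 8, 100]… (length divides ord_343(184)).
Cycle type of π: 147×2 + 21×2 + 3×2 + 1; total 7 cycles.
sign(π) = (−1)^{n − #cycles} = (−1)^{343−7} = (−1)^336 = +1.
(184|343)_J = +1 (Zolotarev's lemma cross-check).

+1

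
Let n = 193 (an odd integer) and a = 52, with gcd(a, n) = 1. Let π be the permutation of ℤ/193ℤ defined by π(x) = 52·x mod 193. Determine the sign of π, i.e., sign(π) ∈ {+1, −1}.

Start at x=38: 38 → 46 → 76 → 92 → 152 → 184 → 111 → … (one orbit).
Cycle type of π: 192 + 1; total 2 cycles.
sign(π) = (−1)^{n − #cycles} = (−1)^{193−2} = (−1)^191 = -1.
(52|193)_J = -1 (Zolotarev's lemma cross-check).

-1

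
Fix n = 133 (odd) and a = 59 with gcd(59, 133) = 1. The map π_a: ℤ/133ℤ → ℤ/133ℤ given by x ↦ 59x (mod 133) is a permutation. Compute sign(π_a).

+1

Start at x=130: 130 → 89 → 64 → 52 → 9 → 132 → 74 → … (one orbit).
Decompose π into cycles: lengths [18, 18, 18, 18, 18, 18, 18, 6, 1] (9 cycles, including the fixed point 0).
133 − 9 = 124 transpositions; sign(π) = (−1)^124 = +1.
The Jacobi symbol (59|133) = +1 (Zolotarev) agrees.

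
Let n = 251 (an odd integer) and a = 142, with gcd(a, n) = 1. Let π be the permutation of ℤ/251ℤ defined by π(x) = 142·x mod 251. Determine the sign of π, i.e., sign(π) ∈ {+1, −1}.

Trace 103: π^k(103) = [103, 68, 118, 190, 123, 147, 41] for k=0..6.
Cycle type of π: 125×2 + 1; total 3 cycles.
3 cycles on 251: each ℓ→(−1)^(ℓ−1), product (−1)^248 = +1.
Via Zolotarev, sign(π_{142}) = (142|251) = +1.

+1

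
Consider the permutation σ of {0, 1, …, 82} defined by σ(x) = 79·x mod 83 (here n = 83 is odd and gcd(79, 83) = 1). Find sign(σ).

-1

Orbit of 70 under x↦79x: [70, 52, 41, 2, 75, 32, 38]… (length divides ord_83(79)).
π_79 has 2 disjoint cycles with lengths [82, 1] on {0,…,82}.
2 cycles on 83: each ℓ→(−1)^(ℓ−1), product (−1)^81 = -1.
The Jacobi symbol (79|83) = -1 (Zolotarev) agrees.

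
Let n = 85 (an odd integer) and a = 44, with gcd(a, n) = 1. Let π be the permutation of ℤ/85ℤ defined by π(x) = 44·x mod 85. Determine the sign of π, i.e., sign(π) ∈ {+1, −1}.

Start at x=76: 76 → 29 → 1 → 44 → 66 → 14 → 21 → … (one orbit).
Cycle lengths of π_44 on ℤ/85ℤ: [16, 16, 16, 16, 16, 2, 2, 1]; 8 cycles in total.
Σ(ℓ_i−1) = 85−8 = 77; sign = (−1)^77 = -1.
Via Zolotarev, sign(π_{44}) = (44|85) = -1.

-1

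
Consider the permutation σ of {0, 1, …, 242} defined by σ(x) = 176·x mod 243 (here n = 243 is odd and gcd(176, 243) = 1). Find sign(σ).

Start at x=121: 121 → 155 → 64 → 86 → 70 → 170 → 31 → … (one orbit).
π_176 has 6 disjoint cycles with lengths [162, 54, 18, 6, 2, 1] on {0,…,242}.
sign(π) = (−1)^{n − #cycles} = (−1)^{243−6} = (−1)^237 = -1.

-1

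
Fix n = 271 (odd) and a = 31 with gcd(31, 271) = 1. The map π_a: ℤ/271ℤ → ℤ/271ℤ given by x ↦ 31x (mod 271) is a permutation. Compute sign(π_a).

+1

Start at x=35: 35 → 1 → 31 → 148 → 252 → 224 → 169 → … (one orbit).
π_31 has 7 disjoint cycles with lengths [45, 45, 45, 45, 45, 45, 1] on {0,…,270}.
7 cycles on 271: each ℓ→(−1)^(ℓ−1), product (−1)^264 = +1.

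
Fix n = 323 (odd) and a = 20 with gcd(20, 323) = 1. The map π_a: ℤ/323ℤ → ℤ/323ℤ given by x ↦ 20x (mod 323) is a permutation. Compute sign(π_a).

-1

Start at x=191: 191 → 267 → 172 → 210 → 1 → 20 → 77 → … (one orbit).
Cycle lengths of π_20 on ℤ/323ℤ: [16, 16, 16, 16, 16, 16, 16, 16, 16, 16, 16, 16, 16, 16, 16, 16, 16, 16, 16, 1, 1, 1, 1, 1, 1, 1, 1, 1, 1, 1, 1, 1, 1, 1, 1, 1, 1, 1]; 38 cycles in total.
323 − 38 = 285 transpositions; sign(π) = (−1)^285 = -1.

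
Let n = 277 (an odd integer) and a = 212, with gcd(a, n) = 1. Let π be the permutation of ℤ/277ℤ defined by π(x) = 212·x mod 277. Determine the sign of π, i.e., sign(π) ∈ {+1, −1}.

-1

Trace 224: π^k(224) = [224, 121, 168, 160, 126, 120, 233] for k=0..6.
Decompose π into cycles: lengths [276, 1] (2 cycles, including the fixed point 0).
n − c = 277 − 2 = 275; sign = (−1)^275 = -1.
Zolotarev: (212|277) = -1, matching the cycle-count sign.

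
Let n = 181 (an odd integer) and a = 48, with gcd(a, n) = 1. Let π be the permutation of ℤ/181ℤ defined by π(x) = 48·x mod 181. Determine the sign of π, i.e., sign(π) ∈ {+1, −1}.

+1

Start at x=48: 48 → 132 → 1 → 48 (one orbit).
π_48 has 61 disjoint cycles with lengths [3, 3, 3, 3, 3, 3, 3, 3, 3, 3, 3, 3, 3, 3, 3, 3, 3, 3, 3, 3, 3, 3, 3, 3, 3, 3, 3, 3, 3, 3, 3, 3, 3, 3, 3, 3, 3, 3, 3, 3, 3, 3, 3, 3, 3, 3, 3, 3, 3, 3, 3, 3, 3, 3, 3, 3, 3, 3, 3, 3, 1] on {0,…,180}.
61 cycles on 181: each ℓ→(−1)^(ℓ−1), product (−1)^120 = +1.
Zolotarev: (48|181) = +1, matching the cycle-count sign.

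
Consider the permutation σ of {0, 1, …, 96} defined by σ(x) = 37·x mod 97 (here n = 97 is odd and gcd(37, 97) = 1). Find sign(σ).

-1

Start at x=55: 55 → 95 → 23 → 75 → 59 → 49 → 67 → … (one orbit).
Cycle type of π: 96 + 1; total 2 cycles.
n − c = 97 − 2 = 95; sign = (−1)^95 = -1.
Via Zolotarev, sign(π_{37}) = (37|97) = -1.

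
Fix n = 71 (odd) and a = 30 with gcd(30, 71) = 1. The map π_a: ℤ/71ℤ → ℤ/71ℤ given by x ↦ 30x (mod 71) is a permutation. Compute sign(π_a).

Orbit of 48 under x↦30x: [48, 20, 32, 37, 45, 1, 30]… (length divides ord_71(30)).
Cycle type of π: 7×10 + 1; total 11 cycles.
With 11 cycles on 71 points, sign = (−1)^{71−11} = +1.
The Jacobi symbol (30|71) = +1 (Zolotarev) agrees.

+1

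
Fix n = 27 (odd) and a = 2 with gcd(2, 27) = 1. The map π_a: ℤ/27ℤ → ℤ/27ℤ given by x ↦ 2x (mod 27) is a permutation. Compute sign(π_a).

Trace 16: π^k(16) = [16, 5, 10, 20, 13, 26, 25] for k=0..6.
The orbit structure of x ↦ 2x mod 27: 4 orbits of sizes [18, 6, 2, 1].
sign(π) = (−1)^{n − #cycles} = (−1)^{27−4} = (−1)^23 = -1.

-1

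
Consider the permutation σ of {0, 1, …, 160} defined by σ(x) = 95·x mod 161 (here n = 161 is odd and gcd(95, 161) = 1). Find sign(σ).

+1

Orbit of 127 under x↦95x: [127, 151, 16, 71, 144, 156, 8]… (length divides ord_161(95)).
Decompose π into cycles: lengths [33, 33, 33, 33, 11, 11, 3, 3, 1] (9 cycles, including the fixed point 0).
161 − 9 = 152 transpositions; sign(π) = (−1)^152 = +1.
Zolotarev: (95|161) = +1, matching the cycle-count sign.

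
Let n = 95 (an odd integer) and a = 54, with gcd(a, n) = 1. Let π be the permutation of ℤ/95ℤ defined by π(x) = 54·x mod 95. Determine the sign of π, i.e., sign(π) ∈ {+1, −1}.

Trace 16: π^k(16) = [16, 9, 11, 24, 61, 64, 36] for k=0..6.
Cycle lengths of π_54 on ℤ/95ℤ: [18, 18, 18, 18, 9, 9, 2, 2, 1]; 9 cycles in total.
sign(π) = (−1)^{n − #cycles} = (−1)^{95−9} = (−1)^86 = +1.

+1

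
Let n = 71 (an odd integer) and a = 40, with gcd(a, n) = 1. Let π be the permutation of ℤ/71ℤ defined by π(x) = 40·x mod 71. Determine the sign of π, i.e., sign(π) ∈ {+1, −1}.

Start at x=1: 1 → 40 → 38 → 29 → 24 → 37 → 60 → … (one orbit).
3 cycles of lengths [35, 35, 1].
n − c = 71 − 3 = 68; sign = (−1)^68 = +1.
Check: (40/71) = +1 by Zolotarev.

+1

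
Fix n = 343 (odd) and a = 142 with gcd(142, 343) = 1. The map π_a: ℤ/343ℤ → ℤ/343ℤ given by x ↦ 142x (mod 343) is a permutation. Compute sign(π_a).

+1

Orbit of 142 under x↦142x: [142, 270, 267, 184, 60, 288, 79]… (length divides ord_343(142)).
Decompose π into cycles: lengths [147, 147, 21, 21, 3, 3, 1] (7 cycles, including the fixed point 0).
7 cycles on 343: each ℓ→(−1)^(ℓ−1), product (−1)^336 = +1.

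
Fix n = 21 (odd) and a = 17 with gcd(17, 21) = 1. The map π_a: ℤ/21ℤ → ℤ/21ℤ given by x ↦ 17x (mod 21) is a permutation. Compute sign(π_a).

+1

Orbit of 20 under x↦17x: [20, 4, 5, 1, 17, 16]… (length divides ord_21(17)).
Cycle type of π: 6×3 + 2 + 1; total 5 cycles.
sign(π) = (−1)^{n − #cycles} = (−1)^{21−5} = (−1)^16 = +1.
Check: (17/21) = +1 by Zolotarev.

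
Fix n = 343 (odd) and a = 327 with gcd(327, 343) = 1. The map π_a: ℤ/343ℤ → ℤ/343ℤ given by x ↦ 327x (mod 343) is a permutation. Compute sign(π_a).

-1

Start at x=101: 101 → 99 → 131 → 305 → 265 → 219 → 269 → … (one orbit).
The orbit structure of x ↦ 327x mod 343: 4 orbits of sizes [294, 42, 6, 1].
4 cycles on 343: each ℓ→(−1)^(ℓ−1), product (−1)^339 = -1.
The Jacobi symbol (327|343) = -1 (Zolotarev) agrees.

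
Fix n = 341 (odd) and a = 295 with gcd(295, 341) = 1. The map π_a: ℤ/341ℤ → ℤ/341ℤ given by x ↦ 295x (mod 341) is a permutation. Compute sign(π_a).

Start at x=70: 70 → 190 → 126 → 1 → 295 → 70 (one orbit).
π_295 has 69 disjoint cycles with lengths [5, 5, 5, 5, 5, 5, 5, 5, 5, 5, 5, 5, 5, 5, 5, 5, 5, 5, 5, 5, 5, 5, 5, 5, 5, 5, 5, 5, 5, 5, 5, 5, 5, 5, 5, 5, 5, 5, 5, 5, 5, 5, 5, 5, 5, 5, 5, 5, 5, 5, 5, 5, 5, 5, 5, 5, 5, 5, 5, 5, 5, 5, 5, 5, 5, 5, 5, 5, 1] on {0,…,340}.
Σ(ℓ_i−1) = 341−69 = 272; sign = (−1)^272 = +1.
Check: (295/341) = +1 by Zolotarev.

+1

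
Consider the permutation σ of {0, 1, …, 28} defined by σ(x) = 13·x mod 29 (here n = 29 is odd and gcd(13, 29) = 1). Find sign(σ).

Trace 24: π^k(24) = [24, 22, 25, 6, 20, 28, 16] for k=0..6.
Cycle type of π: 14×2 + 1; total 3 cycles.
3 cycles on 29: each ℓ→(−1)^(ℓ−1), product (−1)^26 = +1.
The Jacobi symbol (13|29) = +1 (Zolotarev) agrees.

+1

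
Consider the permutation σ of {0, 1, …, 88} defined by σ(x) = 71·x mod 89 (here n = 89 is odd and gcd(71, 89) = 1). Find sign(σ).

Trace 8: π^k(8) = [8, 34, 11, 69, 4, 17, 50] for k=0..6.
3 cycles of lengths [44, 44, 1].
89 − 3 = 86 transpositions; sign(π) = (−1)^86 = +1.

+1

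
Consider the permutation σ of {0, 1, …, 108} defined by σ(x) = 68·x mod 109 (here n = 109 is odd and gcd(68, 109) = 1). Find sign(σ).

-1

Orbit of 46 under x↦68x: [46, 76, 45, 8, 108, 41, 63]… (length divides ord_109(68)).
10 cycles of lengths [12, 12, 12, 12, 12, 12, 12, 12, 12, 1].
sign(π) = (−1)^{n − #cycles} = (−1)^{109−10} = (−1)^99 = -1.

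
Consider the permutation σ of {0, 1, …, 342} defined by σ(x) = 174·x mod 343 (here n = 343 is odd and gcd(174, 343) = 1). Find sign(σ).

Orbit of 314 under x↦174x: [314, 99, 76, 190, 132, 330, 139]… (length divides ord_343(174)).
Cycle type of π: 98×3 + 14×3 + 2×3 + 1; total 10 cycles.
With 10 cycles on 343 points, sign = (−1)^{343−10} = -1.

-1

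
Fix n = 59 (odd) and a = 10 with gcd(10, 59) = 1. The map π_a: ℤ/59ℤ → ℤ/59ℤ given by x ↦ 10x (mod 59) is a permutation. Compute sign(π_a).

-1

Start at x=24: 24 → 4 → 40 → 46 → 47 → 57 → 39 → … (one orbit).
π_10 has 2 disjoint cycles with lengths [58, 1] on {0,…,58}.
59 − 2 = 57 transpositions; sign(π) = (−1)^57 = -1.
Zolotarev: (10|59) = -1, matching the cycle-count sign.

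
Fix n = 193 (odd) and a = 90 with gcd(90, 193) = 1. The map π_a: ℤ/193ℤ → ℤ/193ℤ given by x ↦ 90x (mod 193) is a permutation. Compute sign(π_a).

Orbit of 162 under x↦90x: [162, 105, 186, 142, 42, 113, 134]… (length divides ord_193(90)).
2 cycles of lengths [192, 1].
193 − 2 = 191 transpositions; sign(π) = (−1)^191 = -1.
Check: (90/193) = -1 by Zolotarev.

-1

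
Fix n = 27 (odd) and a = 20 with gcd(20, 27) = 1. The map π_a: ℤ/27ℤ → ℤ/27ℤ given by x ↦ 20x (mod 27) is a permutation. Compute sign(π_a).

-1

Start at x=25: 25 → 14 → 10 → 11 → 4 → 26 → 7 → … (one orbit).
Decompose π into cycles: lengths [18, 6, 2, 1] (4 cycles, including the fixed point 0).
sign(π) = (−1)^{n − #cycles} = (−1)^{27−4} = (−1)^23 = -1.
Via Zolotarev, sign(π_{20}) = (20|27) = -1.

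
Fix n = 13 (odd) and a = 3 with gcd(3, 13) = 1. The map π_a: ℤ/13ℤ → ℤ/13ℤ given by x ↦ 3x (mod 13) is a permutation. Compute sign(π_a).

Trace 9: π^k(9) = [9, 1, 3] for k=0..2.
Cycle lengths of π_3 on ℤ/13ℤ: [3, 3, 3, 3, 1]; 5 cycles in total.
sign(π) = (−1)^{n − #cycles} = (−1)^{13−5} = (−1)^8 = +1.
Check: (3/13) = +1 by Zolotarev.

+1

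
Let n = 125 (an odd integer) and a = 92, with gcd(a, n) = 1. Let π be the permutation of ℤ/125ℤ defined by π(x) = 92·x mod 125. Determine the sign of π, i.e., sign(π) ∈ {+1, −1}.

Orbit of 66 under x↦92x: [66, 72, 124, 33, 36, 62, 79]… (length divides ord_125(92)).
Decompose π into cycles: lengths [100, 20, 4, 1] (4 cycles, including the fixed point 0).
sign(π) = (−1)^{n − #cycles} = (−1)^{125−4} = (−1)^121 = -1.

-1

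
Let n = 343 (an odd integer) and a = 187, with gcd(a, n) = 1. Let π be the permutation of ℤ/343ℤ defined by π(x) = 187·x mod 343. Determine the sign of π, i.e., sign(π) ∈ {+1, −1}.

Start at x=169: 169 → 47 → 214 → 230 → 135 → 206 → 106 → … (one orbit).
Cycle lengths of π_187 on ℤ/343ℤ: [294, 42, 6, 1]; 4 cycles in total.
sign(π) = (−1)^{n − #cycles} = (−1)^{343−4} = (−1)^339 = -1.
(187|343)_J = -1 (Zolotarev's lemma cross-check).

-1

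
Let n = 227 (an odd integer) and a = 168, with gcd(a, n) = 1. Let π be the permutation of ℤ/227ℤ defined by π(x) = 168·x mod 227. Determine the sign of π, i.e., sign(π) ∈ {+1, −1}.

Orbit of 198 under x↦168x: [198, 122, 66, 192, 22, 64, 83]… (length divides ord_227(168)).
2 cycles of lengths [226, 1].
With 2 cycles on 227 points, sign = (−1)^{227−2} = -1.

-1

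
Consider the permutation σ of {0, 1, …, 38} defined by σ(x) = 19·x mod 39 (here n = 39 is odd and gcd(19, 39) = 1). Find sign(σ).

-1

Orbit of 31 under x↦19x: [31, 4, 37, 1, 19, 10, 34]… (length divides ord_39(19)).
π_19 has 6 disjoint cycles with lengths [12, 12, 12, 1, 1, 1] on {0,…,38}.
With 6 cycles on 39 points, sign = (−1)^{39−6} = -1.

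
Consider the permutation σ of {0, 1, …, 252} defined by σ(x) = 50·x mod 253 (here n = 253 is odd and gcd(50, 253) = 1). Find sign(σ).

-1

Start at x=170: 170 → 151 → 213 → 24 → 188 → 39 → 179 → … (one orbit).
The orbit structure of x ↦ 50x mod 253: 6 orbits of sizes [110, 110, 11, 11, 10, 1].
With 6 cycles on 253 points, sign = (−1)^{253−6} = -1.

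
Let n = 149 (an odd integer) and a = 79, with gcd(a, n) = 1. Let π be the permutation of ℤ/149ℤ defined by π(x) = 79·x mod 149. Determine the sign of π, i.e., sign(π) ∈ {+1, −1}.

Orbit of 7 under x↦79x: [7, 106, 30, 135, 86, 89, 28]… (length divides ord_149(79)).
Decompose π into cycles: lengths [148, 1] (2 cycles, including the fixed point 0).
2 cycles on 149: each ℓ→(−1)^(ℓ−1), product (−1)^147 = -1.

-1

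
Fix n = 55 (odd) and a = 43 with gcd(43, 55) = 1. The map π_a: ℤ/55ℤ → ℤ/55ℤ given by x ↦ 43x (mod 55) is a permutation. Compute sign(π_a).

+1

Start at x=34: 34 → 32 → 1 → 43 → 34 (one orbit).
π_43 has 17 disjoint cycles with lengths [4, 4, 4, 4, 4, 4, 4, 4, 4, 4, 4, 2, 2, 2, 2, 2, 1] on {0,…,54}.
Σ(ℓ_i−1) = 55−17 = 38; sign = (−1)^38 = +1.
The Jacobi symbol (43|55) = +1 (Zolotarev) agrees.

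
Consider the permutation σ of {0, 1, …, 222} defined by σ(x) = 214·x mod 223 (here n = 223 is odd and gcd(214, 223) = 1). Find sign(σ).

-1

Start at x=21: 21 → 34 → 140 → 78 → 190 → 74 → 3 → … (one orbit).
Decompose π into cycles: lengths [222, 1] (2 cycles, including the fixed point 0).
223 − 2 = 221 transpositions; sign(π) = (−1)^221 = -1.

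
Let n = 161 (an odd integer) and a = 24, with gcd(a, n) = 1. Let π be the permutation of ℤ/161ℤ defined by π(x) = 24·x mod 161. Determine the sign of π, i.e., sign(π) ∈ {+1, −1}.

-1

Start at x=24: 24 → 93 → 139 → 116 → 47 → 1 → 24 (one orbit).
The orbit structure of x ↦ 24x mod 161: 46 orbits of sizes [6, 6, 6, 6, 6, 6, 6, 6, 6, 6, 6, 6, 6, 6, 6, 6, 6, 6, 6, 6, 6, 6, 6, 1, 1, 1, 1, 1, 1, 1, 1, 1, 1, 1, 1, 1, 1, 1, 1, 1, 1, 1, 1, 1, 1, 1].
46 cycles on 161: each ℓ→(−1)^(ℓ−1), product (−1)^115 = -1.
Zolotarev: (24|161) = -1, matching the cycle-count sign.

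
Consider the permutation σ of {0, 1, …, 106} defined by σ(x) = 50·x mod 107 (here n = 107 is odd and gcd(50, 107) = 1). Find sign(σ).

-1

Orbit of 86 under x↦50x: [86, 20, 37, 31, 52, 32, 102]… (length divides ord_107(50)).
Cycle lengths of π_50 on ℤ/107ℤ: [106, 1]; 2 cycles in total.
2 cycles on 107: each ℓ→(−1)^(ℓ−1), product (−1)^105 = -1.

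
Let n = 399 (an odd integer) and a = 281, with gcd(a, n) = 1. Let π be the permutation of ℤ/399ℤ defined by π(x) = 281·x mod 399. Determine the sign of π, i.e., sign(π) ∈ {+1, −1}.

+1

Orbit of 113 under x↦281x: [113, 232, 155, 64, 29, 169, 8]… (length divides ord_399(281)).
Decompose π into cycles: lengths [18, 18, 18, 18, 18, 18, 18, 18, 18, 18, 18, 18, 18, 18, 18, 18, 18, 18, 18, 18, 18, 2, 2, 2, 2, 2, 2, 2, 1, 1, 1, 1, 1, 1, 1] (35 cycles, including the fixed point 0).
399 − 35 = 364 transpositions; sign(π) = (−1)^364 = +1.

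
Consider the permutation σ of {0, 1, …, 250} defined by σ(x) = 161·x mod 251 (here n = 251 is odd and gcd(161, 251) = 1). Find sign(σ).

+1

Trace 192: π^k(192) = [192, 39, 4, 142, 21, 118, 173] for k=0..6.
Cycle type of π: 125×2 + 1; total 3 cycles.
251 − 3 = 248 transpositions; sign(π) = (−1)^248 = +1.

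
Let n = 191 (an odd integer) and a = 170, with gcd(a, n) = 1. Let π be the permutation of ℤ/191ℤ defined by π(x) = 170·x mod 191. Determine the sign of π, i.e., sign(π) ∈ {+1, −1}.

+1

Orbit of 40 under x↦170x: [40, 115, 68, 100, 1, 170, 59]… (length divides ord_191(170)).
Cycle type of π: 95×2 + 1; total 3 cycles.
sign(π) = (−1)^{n − #cycles} = (−1)^{191−3} = (−1)^188 = +1.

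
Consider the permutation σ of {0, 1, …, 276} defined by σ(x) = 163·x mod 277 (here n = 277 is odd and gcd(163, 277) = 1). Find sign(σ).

-1

Orbit of 195 under x↦163x: [195, 207, 224, 225, 111, 88, 217]… (length divides ord_277(163)).
π_163 has 2 disjoint cycles with lengths [276, 1] on {0,…,276}.
2 cycles on 277: each ℓ→(−1)^(ℓ−1), product (−1)^275 = -1.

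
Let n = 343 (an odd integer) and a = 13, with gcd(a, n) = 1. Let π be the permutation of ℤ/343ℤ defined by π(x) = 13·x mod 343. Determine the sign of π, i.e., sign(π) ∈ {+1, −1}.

Orbit of 50 under x↦13x: [50, 307, 218, 90, 141, 118, 162]… (length divides ord_343(13)).
π_13 has 10 disjoint cycles with lengths [98, 98, 98, 14, 14, 14, 2, 2, 2, 1] on {0,…,342}.
sign(π) = (−1)^{n − #cycles} = (−1)^{343−10} = (−1)^333 = -1.

-1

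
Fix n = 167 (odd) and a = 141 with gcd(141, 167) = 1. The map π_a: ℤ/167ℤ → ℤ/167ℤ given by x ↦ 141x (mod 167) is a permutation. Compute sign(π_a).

+1

Start at x=75: 75 → 54 → 99 → 98 → 124 → 116 → 157 → … (one orbit).
Cycle type of π: 83×2 + 1; total 3 cycles.
167 − 3 = 164 transpositions; sign(π) = (−1)^164 = +1.
The Jacobi symbol (141|167) = +1 (Zolotarev) agrees.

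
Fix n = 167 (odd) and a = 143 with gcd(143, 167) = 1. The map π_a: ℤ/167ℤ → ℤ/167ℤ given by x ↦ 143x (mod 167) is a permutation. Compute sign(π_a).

-1

Start at x=117: 117 → 31 → 91 → 154 → 145 → 27 → 20 → … (one orbit).
π_143 has 2 disjoint cycles with lengths [166, 1] on {0,…,166}.
2 cycles on 167: each ℓ→(−1)^(ℓ−1), product (−1)^165 = -1.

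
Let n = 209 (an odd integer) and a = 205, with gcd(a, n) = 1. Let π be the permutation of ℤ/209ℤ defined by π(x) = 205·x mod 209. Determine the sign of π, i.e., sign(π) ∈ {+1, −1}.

+1

Start at x=109: 109 → 191 → 72 → 130 → 107 → 199 → 40 → … (one orbit).
Decompose π into cycles: lengths [90, 90, 18, 10, 1] (5 cycles, including the fixed point 0).
sign(π) = (−1)^{n − #cycles} = (−1)^{209−5} = (−1)^204 = +1.
(205|209)_J = +1 (Zolotarev's lemma cross-check).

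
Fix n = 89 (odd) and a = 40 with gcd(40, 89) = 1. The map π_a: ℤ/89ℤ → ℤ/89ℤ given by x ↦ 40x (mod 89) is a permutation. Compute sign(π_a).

+1

Start at x=85: 85 → 18 → 8 → 53 → 73 → 72 → 32 → … (one orbit).
3 cycles of lengths [44, 44, 1].
3 cycles on 89: each ℓ→(−1)^(ℓ−1), product (−1)^86 = +1.
(40|89)_J = +1 (Zolotarev's lemma cross-check).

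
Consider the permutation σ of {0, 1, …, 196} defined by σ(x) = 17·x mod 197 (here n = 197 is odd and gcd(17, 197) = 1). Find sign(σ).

Start at x=71: 71 → 25 → 31 → 133 → 94 → 22 → 177 → … (one orbit).
2 cycles of lengths [196, 1].
sign(π) = (−1)^{n − #cycles} = (−1)^{197−2} = (−1)^195 = -1.
The Jacobi symbol (17|197) = -1 (Zolotarev) agrees.

-1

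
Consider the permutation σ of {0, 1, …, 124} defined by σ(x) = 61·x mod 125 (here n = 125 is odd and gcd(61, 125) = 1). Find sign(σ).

+1

Trace 11: π^k(11) = [11, 46, 56, 41, 1, 61, 96] for k=0..6.
Decompose π into cycles: lengths [25, 25, 25, 25, 5, 5, 5, 5, 1, 1, 1, 1, 1] (13 cycles, including the fixed point 0).
125 − 13 = 112 transpositions; sign(π) = (−1)^112 = +1.
The Jacobi symbol (61|125) = +1 (Zolotarev) agrees.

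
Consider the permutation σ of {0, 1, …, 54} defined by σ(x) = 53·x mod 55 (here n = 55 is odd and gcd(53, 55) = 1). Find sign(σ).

-1

Trace 3: π^k(3) = [3, 49, 12, 31, 48, 14, 27] for k=0..6.
Cycle lengths of π_53 on ℤ/55ℤ: [20, 20, 5, 5, 4, 1]; 6 cycles in total.
With 6 cycles on 55 points, sign = (−1)^{55−6} = -1.
Zolotarev: (53|55) = -1, matching the cycle-count sign.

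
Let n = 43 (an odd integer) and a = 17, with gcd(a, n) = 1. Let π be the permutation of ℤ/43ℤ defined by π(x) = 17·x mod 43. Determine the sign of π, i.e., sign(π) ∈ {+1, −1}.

Trace 10: π^k(10) = [10, 41, 9, 24, 21, 13, 6] for k=0..6.
Decompose π into cycles: lengths [21, 21, 1] (3 cycles, including the fixed point 0).
With 3 cycles on 43 points, sign = (−1)^{43−3} = +1.

+1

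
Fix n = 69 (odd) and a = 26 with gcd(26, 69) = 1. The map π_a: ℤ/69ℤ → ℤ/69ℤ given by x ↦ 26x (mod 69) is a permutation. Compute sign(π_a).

Trace 26: π^k(26) = [26, 55, 50, 58, 59, 16, 2] for k=0..6.
Cycle type of π: 22×2 + 11×2 + 2 + 1; total 6 cycles.
n − c = 69 − 6 = 63; sign = (−1)^63 = -1.
The Jacobi symbol (26|69) = -1 (Zolotarev) agrees.

-1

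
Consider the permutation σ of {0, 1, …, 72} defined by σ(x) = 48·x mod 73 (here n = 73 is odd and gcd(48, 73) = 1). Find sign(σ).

+1

Orbit of 38 under x↦48x: [38, 72, 25, 32, 3, 71, 50]… (length divides ord_73(48)).
Decompose π into cycles: lengths [36, 36, 1] (3 cycles, including the fixed point 0).
With 3 cycles on 73 points, sign = (−1)^{73−3} = +1.
Via Zolotarev, sign(π_{48}) = (48|73) = +1.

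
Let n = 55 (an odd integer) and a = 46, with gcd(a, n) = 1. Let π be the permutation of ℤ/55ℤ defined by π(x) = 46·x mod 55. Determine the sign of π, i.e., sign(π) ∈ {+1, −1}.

-1

Trace 6: π^k(6) = [6, 1, 46, 26, 41, 16, 21] for k=0..6.
10 cycles of lengths [10, 10, 10, 10, 10, 1, 1, 1, 1, 1].
55 − 10 = 45 transpositions; sign(π) = (−1)^45 = -1.
The Jacobi symbol (46|55) = -1 (Zolotarev) agrees.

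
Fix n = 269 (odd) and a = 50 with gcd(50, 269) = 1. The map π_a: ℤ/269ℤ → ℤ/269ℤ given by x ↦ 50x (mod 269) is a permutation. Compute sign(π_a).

Start at x=251: 251 → 176 → 192 → 185 → 104 → 89 → 146 → … (one orbit).
The orbit structure of x ↦ 50x mod 269: 2 orbits of sizes [268, 1].
269 − 2 = 267 transpositions; sign(π) = (−1)^267 = -1.
Check: (50/269) = -1 by Zolotarev.

-1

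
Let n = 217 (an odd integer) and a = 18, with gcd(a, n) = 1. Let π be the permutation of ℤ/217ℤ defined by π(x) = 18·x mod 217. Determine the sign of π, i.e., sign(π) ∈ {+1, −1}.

+1

Start at x=78: 78 → 102 → 100 → 64 → 67 → 121 → 8 → … (one orbit).
π_18 has 17 disjoint cycles with lengths [15, 15, 15, 15, 15, 15, 15, 15, 15, 15, 15, 15, 15, 15, 3, 3, 1] on {0,…,216}.
With 17 cycles on 217 points, sign = (−1)^{217−17} = +1.
(18|217)_J = +1 (Zolotarev's lemma cross-check).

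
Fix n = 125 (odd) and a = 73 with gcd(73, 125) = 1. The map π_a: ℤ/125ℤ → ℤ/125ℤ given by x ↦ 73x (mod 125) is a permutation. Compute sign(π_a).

-1

Start at x=19: 19 → 12 → 1 → 73 → 79 → 17 → 116 → … (one orbit).
Decompose π into cycles: lengths [100, 20, 4, 1] (4 cycles, including the fixed point 0).
With 4 cycles on 125 points, sign = (−1)^{125−4} = -1.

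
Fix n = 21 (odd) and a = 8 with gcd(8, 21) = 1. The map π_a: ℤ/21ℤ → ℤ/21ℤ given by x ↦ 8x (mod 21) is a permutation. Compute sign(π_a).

-1

Trace 8: π^k(8) = [8, 1] for k=0..1.
Decompose π into cycles: lengths [2, 2, 2, 2, 2, 2, 2, 1, 1, 1, 1, 1, 1, 1] (14 cycles, including the fixed point 0).
Σ(ℓ_i−1) = 21−14 = 7; sign = (−1)^7 = -1.
The Jacobi symbol (8|21) = -1 (Zolotarev) agrees.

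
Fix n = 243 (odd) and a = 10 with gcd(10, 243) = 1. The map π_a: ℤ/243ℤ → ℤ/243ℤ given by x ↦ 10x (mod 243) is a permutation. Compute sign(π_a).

+1

Trace 154: π^k(154) = [154, 82, 91, 181, 109, 118, 208] for k=0..6.
27 cycles of lengths [27, 27, 27, 27, 27, 27, 9, 9, 9, 9, 9, 9, 3, 3, 3, 3, 3, 3, 1, 1, 1, 1, 1, 1, 1, 1, 1].
n − c = 243 − 27 = 216; sign = (−1)^216 = +1.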